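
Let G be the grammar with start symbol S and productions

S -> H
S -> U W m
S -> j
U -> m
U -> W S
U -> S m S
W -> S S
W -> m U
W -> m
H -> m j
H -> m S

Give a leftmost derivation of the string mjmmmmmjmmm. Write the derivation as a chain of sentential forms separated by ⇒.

S⇒UWm⇒SmSWm⇒HmSWm⇒mjmSWm⇒mjmHWm⇒mjmmSWm⇒mjmmHWm⇒mjmmmSWm⇒mjmmmHWm⇒mjmmmmSWm⇒mjmmmmHWm⇒mjmmmmmjWm⇒mjmmmmmjmUm⇒mjmmmmmjmmm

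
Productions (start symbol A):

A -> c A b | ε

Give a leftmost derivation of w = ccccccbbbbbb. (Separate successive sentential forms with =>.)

A => cAb => ccAbb => cccAbbb => ccccAbbbb => cccccAbbbbb => ccccccAbbbbbb => ccccccbbbbbb

A => cAb   [A -> c A b]
cAb => ccAbb   [A -> c A b]
ccAbb => cccAbbb   [A -> c A b]
cccAbbb => ccccAbbbb   [A -> c A b]
ccccAbbbb => cccccAbbbbb   [A -> c A b]
cccccAbbbbb => ccccccAbbbbbb   [A -> c A b]
ccccccAbbbbbb => ccccccbbbbbb   [A -> ε]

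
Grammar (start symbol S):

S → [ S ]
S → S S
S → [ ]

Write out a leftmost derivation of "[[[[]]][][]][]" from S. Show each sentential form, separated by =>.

S => SS   [S → S S]
SS => [S]S   [S → [ S ]]
[S]S => [SS]S   [S → S S]
[SS]S => [SSS]S   [S → S S]
[SSS]S => [[S]SS]S   [S → [ S ]]
[[S]SS]S => [[[S]]SS]S   [S → [ S ]]
[[[S]]SS]S => [[[[]]]SS]S   [S → [ ]]
[[[[]]]SS]S => [[[[]]][]S]S   [S → [ ]]
[[[[]]][]S]S => [[[[]]][][]]S   [S → [ ]]
[[[[]]][][]]S => [[[[]]][][]][]   [S → [ ]]

S => SS => [S]S => [SS]S => [SSS]S => [[S]SS]S => [[[S]]SS]S => [[[[]]]SS]S => [[[[]]][]S]S => [[[[]]][][]]S => [[[[]]][][]][]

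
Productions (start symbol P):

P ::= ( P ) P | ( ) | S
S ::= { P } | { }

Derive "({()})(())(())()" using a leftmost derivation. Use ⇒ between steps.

P ⇒ (P)P ⇒ (S)P ⇒ ({P})P ⇒ ({()})P ⇒ ({()})(P)P ⇒ ({()})(())P ⇒ ({()})(())(P)P ⇒ ({()})(())(())P ⇒ ({()})(())(())()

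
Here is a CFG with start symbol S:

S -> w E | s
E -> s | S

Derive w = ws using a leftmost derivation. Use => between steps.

S => wE => wS => ws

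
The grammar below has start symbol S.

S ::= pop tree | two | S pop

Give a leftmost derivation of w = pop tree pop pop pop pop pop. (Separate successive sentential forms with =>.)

S => S pop   [S ::= S pop]
S pop => S pop pop   [S ::= S pop]
S pop pop => S pop pop pop   [S ::= S pop]
S pop pop pop => S pop pop pop pop   [S ::= S pop]
S pop pop pop pop => S pop pop pop pop pop   [S ::= S pop]
S pop pop pop pop pop => pop tree pop pop pop pop pop   [S ::= pop tree]

S => S pop => S pop pop => S pop pop pop => S pop pop pop pop => S pop pop pop pop pop => pop tree pop pop pop pop pop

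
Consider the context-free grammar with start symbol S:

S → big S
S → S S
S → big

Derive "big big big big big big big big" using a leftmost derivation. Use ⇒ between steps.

S ⇒ big S ⇒ big S S ⇒ big big S S ⇒ big big big S S ⇒ big big big big S S ⇒ big big big big S S S ⇒ big big big big big S S S ⇒ big big big big big big S S ⇒ big big big big big big big S ⇒ big big big big big big big big

S ⇒ big S   [S → big S]
big S ⇒ big S S   [S → S S]
big S S ⇒ big big S S   [S → big S]
big big S S ⇒ big big big S S   [S → big S]
big big big S S ⇒ big big big big S S   [S → big S]
big big big big S S ⇒ big big big big S S S   [S → S S]
big big big big S S S ⇒ big big big big big S S S   [S → big S]
big big big big big S S S ⇒ big big big big big big S S   [S → big]
big big big big big big S S ⇒ big big big big big big big S   [S → big]
big big big big big big big S ⇒ big big big big big big big big   [S → big]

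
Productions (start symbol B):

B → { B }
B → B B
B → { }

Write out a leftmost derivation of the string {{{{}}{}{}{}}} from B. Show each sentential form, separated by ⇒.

B ⇒ {B}   [B → { B }]
{B} ⇒ {{B}}   [B → { B }]
{{B}} ⇒ {{BB}}   [B → B B]
{{BB}} ⇒ {{BBB}}   [B → B B]
{{BBB}} ⇒ {{BBBB}}   [B → B B]
{{BBBB}} ⇒ {{{B}BBB}}   [B → { B }]
{{{B}BBB}} ⇒ {{{{}}BBB}}   [B → { }]
{{{{}}BBB}} ⇒ {{{{}}{}BB}}   [B → { }]
{{{{}}{}BB}} ⇒ {{{{}}{}{}B}}   [B → { }]
{{{{}}{}{}B}} ⇒ {{{{}}{}{}{}}}   [B → { }]

B ⇒ {B} ⇒ {{B}} ⇒ {{BB}} ⇒ {{BBB}} ⇒ {{BBBB}} ⇒ {{{B}BBB}} ⇒ {{{{}}BBB}} ⇒ {{{{}}{}BB}} ⇒ {{{{}}{}{}B}} ⇒ {{{{}}{}{}{}}}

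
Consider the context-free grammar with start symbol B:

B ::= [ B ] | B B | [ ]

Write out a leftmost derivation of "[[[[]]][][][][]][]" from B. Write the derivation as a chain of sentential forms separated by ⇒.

B⇒BB⇒[B]B⇒[BB]B⇒[[B]B]B⇒[[[B]]B]B⇒[[[[]]]B]B⇒[[[[]]]BB]B⇒[[[[]]]BBB]B⇒[[[[]]]BBBB]B⇒[[[[]]][]BBB]B⇒[[[[]]][][]BB]B⇒[[[[]]][][][]B]B⇒[[[[]]][][][][]]B⇒[[[[]]][][][][]][]

B ⇒ BB   [B ::= B B]
BB ⇒ [B]B   [B ::= [ B ]]
[B]B ⇒ [BB]B   [B ::= B B]
[BB]B ⇒ [[B]B]B   [B ::= [ B ]]
[[B]B]B ⇒ [[[B]]B]B   [B ::= [ B ]]
[[[B]]B]B ⇒ [[[[]]]B]B   [B ::= [ ]]
[[[[]]]B]B ⇒ [[[[]]]BB]B   [B ::= B B]
[[[[]]]BB]B ⇒ [[[[]]]BBB]B   [B ::= B B]
[[[[]]]BBB]B ⇒ [[[[]]]BBBB]B   [B ::= B B]
[[[[]]]BBBB]B ⇒ [[[[]]][]BBB]B   [B ::= [ ]]
[[[[]]][]BBB]B ⇒ [[[[]]][][]BB]B   [B ::= [ ]]
[[[[]]][][]BB]B ⇒ [[[[]]][][][]B]B   [B ::= [ ]]
[[[[]]][][][]B]B ⇒ [[[[]]][][][][]]B   [B ::= [ ]]
[[[[]]][][][][]]B ⇒ [[[[]]][][][][]][]   [B ::= [ ]]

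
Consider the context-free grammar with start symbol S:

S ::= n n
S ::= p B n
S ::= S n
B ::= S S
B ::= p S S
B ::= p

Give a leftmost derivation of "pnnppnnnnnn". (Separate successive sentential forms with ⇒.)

S ⇒ Sn   [S ::= S n]
Sn ⇒ Snn   [S ::= S n]
Snn ⇒ Snnn   [S ::= S n]
Snnn ⇒ pBnnnn   [S ::= p B n]
pBnnnn ⇒ pSSnnnn   [B ::= S S]
pSSnnnn ⇒ pnnSnnnn   [S ::= n n]
pnnSnnnn ⇒ pnnSnnnnn   [S ::= S n]
pnnSnnnnn ⇒ pnnpBnnnnnn   [S ::= p B n]
pnnpBnnnnnn ⇒ pnnppnnnnnn   [B ::= p]

S ⇒ Sn ⇒ Snn ⇒ Snnn ⇒ pBnnnn ⇒ pSSnnnn ⇒ pnnSnnnn ⇒ pnnSnnnnn ⇒ pnnpBnnnnnn ⇒ pnnppnnnnnn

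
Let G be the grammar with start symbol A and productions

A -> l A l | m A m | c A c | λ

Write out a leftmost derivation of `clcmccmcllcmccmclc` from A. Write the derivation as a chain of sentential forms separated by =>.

A => cAc => clAlc => clcAclc => clcmAmclc => clcmcAcmclc => clcmccAccmclc => clcmccmAmccmclc => clcmccmcAcmccmclc => clcmccmclAlcmccmclc => clcmccmcllcmccmclc

A => cAc   [A -> c A c]
cAc => clAlc   [A -> l A l]
clAlc => clcAclc   [A -> c A c]
clcAclc => clcmAmclc   [A -> m A m]
clcmAmclc => clcmcAcmclc   [A -> c A c]
clcmcAcmclc => clcmccAccmclc   [A -> c A c]
clcmccAccmclc => clcmccmAmccmclc   [A -> m A m]
clcmccmAmccmclc => clcmccmcAcmccmclc   [A -> c A c]
clcmccmcAcmccmclc => clcmccmclAlcmccmclc   [A -> l A l]
clcmccmclAlcmccmclc => clcmccmcllcmccmclc   [A -> λ]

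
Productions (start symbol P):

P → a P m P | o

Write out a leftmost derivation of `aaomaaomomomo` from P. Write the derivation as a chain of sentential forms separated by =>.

P=>aPmP=>aaPmPmP=>aaomPmP=>aaomaPmPmP=>aaomaaPmPmPmP=>aaomaaomPmPmP=>aaomaaomomPmP=>aaomaaomomomP=>aaomaaomomomo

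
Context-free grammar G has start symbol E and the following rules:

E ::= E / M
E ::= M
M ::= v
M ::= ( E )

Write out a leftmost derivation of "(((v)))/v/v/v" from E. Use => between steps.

E=>E/M=>E/M/M=>E/M/M/M=>M/M/M/M=>(E)/M/M/M=>(M)/M/M/M=>((E))/M/M/M=>((M))/M/M/M=>(((E)))/M/M/M=>(((M)))/M/M/M=>(((v)))/M/M/M=>(((v)))/v/M/M=>(((v)))/v/v/M=>(((v)))/v/v/v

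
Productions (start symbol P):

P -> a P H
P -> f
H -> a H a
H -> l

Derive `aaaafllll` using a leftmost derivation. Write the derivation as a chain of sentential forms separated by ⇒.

P ⇒ aPH   [P -> a P H]
aPH ⇒ aaPHH   [P -> a P H]
aaPHH ⇒ aaaPHHH   [P -> a P H]
aaaPHHH ⇒ aaaaPHHHH   [P -> a P H]
aaaaPHHHH ⇒ aaaafHHHH   [P -> f]
aaaafHHHH ⇒ aaaaflHHH   [H -> l]
aaaaflHHH ⇒ aaaafllHH   [H -> l]
aaaafllHH ⇒ aaaaflllH   [H -> l]
aaaaflllH ⇒ aaaafllll   [H -> l]

P ⇒ aPH ⇒ aaPHH ⇒ aaaPHHH ⇒ aaaaPHHHH ⇒ aaaafHHHH ⇒ aaaaflHHH ⇒ aaaafllHH ⇒ aaaaflllH ⇒ aaaafllll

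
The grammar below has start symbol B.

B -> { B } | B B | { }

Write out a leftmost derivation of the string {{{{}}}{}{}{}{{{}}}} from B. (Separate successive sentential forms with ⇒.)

B ⇒ {B}   [B -> { B }]
{B} ⇒ {BB}   [B -> B B]
{BB} ⇒ {BBB}   [B -> B B]
{BBB} ⇒ {{B}BB}   [B -> { B }]
{{B}BB} ⇒ {{{B}}BB}   [B -> { B }]
{{{B}}BB} ⇒ {{{{}}}BB}   [B -> { }]
{{{{}}}BB} ⇒ {{{{}}}{}B}   [B -> { }]
{{{{}}}{}B} ⇒ {{{{}}}{}BB}   [B -> B B]
{{{{}}}{}BB} ⇒ {{{{}}}{}BBB}   [B -> B B]
{{{{}}}{}BBB} ⇒ {{{{}}}{}{}BB}   [B -> { }]
{{{{}}}{}{}BB} ⇒ {{{{}}}{}{}{}B}   [B -> { }]
{{{{}}}{}{}{}B} ⇒ {{{{}}}{}{}{}{B}}   [B -> { B }]
{{{{}}}{}{}{}{B}} ⇒ {{{{}}}{}{}{}{{B}}}   [B -> { B }]
{{{{}}}{}{}{}{{B}}} ⇒ {{{{}}}{}{}{}{{{}}}}   [B -> { }]

B ⇒ {B} ⇒ {BB} ⇒ {BBB} ⇒ {{B}BB} ⇒ {{{B}}BB} ⇒ {{{{}}}BB} ⇒ {{{{}}}{}B} ⇒ {{{{}}}{}BB} ⇒ {{{{}}}{}BBB} ⇒ {{{{}}}{}{}BB} ⇒ {{{{}}}{}{}{}B} ⇒ {{{{}}}{}{}{}{B}} ⇒ {{{{}}}{}{}{}{{B}}} ⇒ {{{{}}}{}{}{}{{{}}}}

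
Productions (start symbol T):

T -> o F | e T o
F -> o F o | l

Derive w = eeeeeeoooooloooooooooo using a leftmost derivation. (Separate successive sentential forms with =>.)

T => eTo => eeToo => eeeTooo => eeeeToooo => eeeeeTooooo => eeeeeeToooooo => eeeeeeoFoooooo => eeeeeeooFooooooo => eeeeeeoooFoooooooo => eeeeeeooooFooooooooo => eeeeeeoooooFoooooooooo => eeeeeeoooooloooooooooo

T => eTo   [T -> e T o]
eTo => eeToo   [T -> e T o]
eeToo => eeeTooo   [T -> e T o]
eeeTooo => eeeeToooo   [T -> e T o]
eeeeToooo => eeeeeTooooo   [T -> e T o]
eeeeeTooooo => eeeeeeToooooo   [T -> e T o]
eeeeeeToooooo => eeeeeeoFoooooo   [T -> o F]
eeeeeeoFoooooo => eeeeeeooFooooooo   [F -> o F o]
eeeeeeooFooooooo => eeeeeeoooFoooooooo   [F -> o F o]
eeeeeeoooFoooooooo => eeeeeeooooFooooooooo   [F -> o F o]
eeeeeeooooFooooooooo => eeeeeeoooooFoooooooooo   [F -> o F o]
eeeeeeoooooFoooooooooo => eeeeeeoooooloooooooooo   [F -> l]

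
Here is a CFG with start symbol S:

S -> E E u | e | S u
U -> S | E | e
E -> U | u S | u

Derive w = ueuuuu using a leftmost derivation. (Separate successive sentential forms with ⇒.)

S ⇒ Su ⇒ Suu ⇒ EEuuu ⇒ uEuuu ⇒ uUuuu ⇒ uSuuu ⇒ uSuuuu ⇒ ueuuuu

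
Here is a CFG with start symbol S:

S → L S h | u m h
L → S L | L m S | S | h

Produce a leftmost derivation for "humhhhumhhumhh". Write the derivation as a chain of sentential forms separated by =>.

S=>LSh=>SSh=>LShSh=>SLShSh=>LShLShSh=>hShLShSh=>humhhLShSh=>humhhhShSh=>humhhhumhhSh=>humhhhumhhumhh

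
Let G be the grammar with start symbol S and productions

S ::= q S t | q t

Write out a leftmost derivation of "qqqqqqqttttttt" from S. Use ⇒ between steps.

S⇒qSt⇒qqStt⇒qqqSttt⇒qqqqStttt⇒qqqqqSttttt⇒qqqqqqStttttt⇒qqqqqqqttttttt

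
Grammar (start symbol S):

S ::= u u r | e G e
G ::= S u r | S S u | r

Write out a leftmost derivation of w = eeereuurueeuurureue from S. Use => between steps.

S => eGe => eSSue => eeGeSue => eeSSueSue => eeeGeSueSue => eeereSueSue => eeereuurueSue => eeereuurueeGeue => eeereuurueeSureue => eeereuurueeuurureue

S => eGe   [S ::= e G e]
eGe => eSSue   [G ::= S S u]
eSSue => eeGeSue   [S ::= e G e]
eeGeSue => eeSSueSue   [G ::= S S u]
eeSSueSue => eeeGeSueSue   [S ::= e G e]
eeeGeSueSue => eeereSueSue   [G ::= r]
eeereSueSue => eeereuurueSue   [S ::= u u r]
eeereuurueSue => eeereuurueeGeue   [S ::= e G e]
eeereuurueeGeue => eeereuurueeSureue   [G ::= S u r]
eeereuurueeSureue => eeereuurueeuurureue   [S ::= u u r]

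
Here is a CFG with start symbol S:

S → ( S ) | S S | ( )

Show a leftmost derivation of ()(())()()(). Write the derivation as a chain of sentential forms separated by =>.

S=>SS=>SSS=>()SS=>()SSS=>()SSSS=>()(S)SSS=>()(())SSS=>()(())()SS=>()(())()()S=>()(())()()()

S => SS   [S → S S]
SS => SSS   [S → S S]
SSS => ()SS   [S → ( )]
()SS => ()SSS   [S → S S]
()SSS => ()SSSS   [S → S S]
()SSSS => ()(S)SSS   [S → ( S )]
()(S)SSS => ()(())SSS   [S → ( )]
()(())SSS => ()(())()SS   [S → ( )]
()(())()SS => ()(())()()S   [S → ( )]
()(())()()S => ()(())()()()   [S → ( )]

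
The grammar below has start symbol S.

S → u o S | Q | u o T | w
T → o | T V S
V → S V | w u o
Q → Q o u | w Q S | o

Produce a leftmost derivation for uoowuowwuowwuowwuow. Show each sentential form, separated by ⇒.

S ⇒ uoT ⇒ uoTVS ⇒ uoTVSVS ⇒ uoTVSVSVS ⇒ uoTVSVSVSVS ⇒ uooVSVSVSVS ⇒ uoowuoSVSVSVS ⇒ uoowuowVSVSVS ⇒ uoowuowwuoSVSVS ⇒ uoowuowwuowVSVS ⇒ uoowuowwuowwuoSVS ⇒ uoowuowwuowwuowVS ⇒ uoowuowwuowwuowwuoS ⇒ uoowuowwuowwuowwuow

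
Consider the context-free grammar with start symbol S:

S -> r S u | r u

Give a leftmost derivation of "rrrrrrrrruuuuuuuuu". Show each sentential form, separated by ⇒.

S⇒rSu⇒rrSuu⇒rrrSuuu⇒rrrrSuuuu⇒rrrrrSuuuuu⇒rrrrrrSuuuuuu⇒rrrrrrrSuuuuuuu⇒rrrrrrrrSuuuuuuuu⇒rrrrrrrrruuuuuuuuu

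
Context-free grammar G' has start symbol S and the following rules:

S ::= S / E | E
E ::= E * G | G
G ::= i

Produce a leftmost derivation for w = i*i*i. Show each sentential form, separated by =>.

S => E => E*G => E*G*G => G*G*G => i*G*G => i*i*G => i*i*i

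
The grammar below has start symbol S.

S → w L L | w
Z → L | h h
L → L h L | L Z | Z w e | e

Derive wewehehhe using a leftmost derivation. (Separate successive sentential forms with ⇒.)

S ⇒ wLL ⇒ wLZL ⇒ wLhLZL ⇒ wZwehLZL ⇒ wLwehLZL ⇒ wewehLZL ⇒ weweheZL ⇒ wewehehhL ⇒ wewehehhe

S ⇒ wLL   [S → w L L]
wLL ⇒ wLZL   [L → L Z]
wLZL ⇒ wLhLZL   [L → L h L]
wLhLZL ⇒ wZwehLZL   [L → Z w e]
wZwehLZL ⇒ wLwehLZL   [Z → L]
wLwehLZL ⇒ wewehLZL   [L → e]
wewehLZL ⇒ weweheZL   [L → e]
weweheZL ⇒ wewehehhL   [Z → h h]
wewehehhL ⇒ wewehehhe   [L → e]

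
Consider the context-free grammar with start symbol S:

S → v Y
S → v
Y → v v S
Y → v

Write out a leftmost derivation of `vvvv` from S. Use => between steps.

S => vY   [S → v Y]
vY => vvvS   [Y → v v S]
vvvS => vvvv   [S → v]

S => vY => vvvS => vvvv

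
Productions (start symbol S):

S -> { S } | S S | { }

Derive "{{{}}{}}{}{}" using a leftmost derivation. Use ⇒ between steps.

S⇒SS⇒SSS⇒{S}SS⇒{SS}SS⇒{{S}S}SS⇒{{{}}S}SS⇒{{{}}{}}SS⇒{{{}}{}}{}S⇒{{{}}{}}{}{}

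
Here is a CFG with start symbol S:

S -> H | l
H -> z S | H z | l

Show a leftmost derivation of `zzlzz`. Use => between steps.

S => H => Hz => Hzz => zSzz => zHzz => zzSzz => zzlzz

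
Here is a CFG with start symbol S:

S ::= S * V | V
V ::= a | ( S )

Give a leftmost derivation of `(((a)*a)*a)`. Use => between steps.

S=>V=>(S)=>(S*V)=>(V*V)=>((S)*V)=>((S*V)*V)=>((V*V)*V)=>(((S)*V)*V)=>(((V)*V)*V)=>(((a)*V)*V)=>(((a)*a)*V)=>(((a)*a)*a)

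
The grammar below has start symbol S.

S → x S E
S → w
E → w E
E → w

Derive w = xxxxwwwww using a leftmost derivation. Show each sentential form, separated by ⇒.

S ⇒ xSE   [S → x S E]
xSE ⇒ xxSEE   [S → x S E]
xxSEE ⇒ xxxSEEE   [S → x S E]
xxxSEEE ⇒ xxxxSEEEE   [S → x S E]
xxxxSEEEE ⇒ xxxxwEEEE   [S → w]
xxxxwEEEE ⇒ xxxxwwEEE   [E → w]
xxxxwwEEE ⇒ xxxxwwwEE   [E → w]
xxxxwwwEE ⇒ xxxxwwwwE   [E → w]
xxxxwwwwE ⇒ xxxxwwwww   [E → w]

S ⇒ xSE ⇒ xxSEE ⇒ xxxSEEE ⇒ xxxxSEEEE ⇒ xxxxwEEEE ⇒ xxxxwwEEE ⇒ xxxxwwwEE ⇒ xxxxwwwwE ⇒ xxxxwwwww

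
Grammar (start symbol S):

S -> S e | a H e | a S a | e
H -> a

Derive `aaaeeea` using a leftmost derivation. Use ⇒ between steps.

S⇒aSa⇒aSea⇒aSeea⇒aaHeeea⇒aaaeeea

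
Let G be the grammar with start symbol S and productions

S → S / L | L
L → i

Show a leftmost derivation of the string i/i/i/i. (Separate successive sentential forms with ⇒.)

S ⇒ S/L ⇒ S/L/L ⇒ S/L/L/L ⇒ L/L/L/L ⇒ i/L/L/L ⇒ i/i/L/L ⇒ i/i/i/L ⇒ i/i/i/i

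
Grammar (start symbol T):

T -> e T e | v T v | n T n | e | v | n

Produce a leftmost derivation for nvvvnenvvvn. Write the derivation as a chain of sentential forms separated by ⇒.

T ⇒ nTn   [T -> n T n]
nTn ⇒ nvTvn   [T -> v T v]
nvTvn ⇒ nvvTvvn   [T -> v T v]
nvvTvvn ⇒ nvvvTvvvn   [T -> v T v]
nvvvTvvvn ⇒ nvvvnTnvvvn   [T -> n T n]
nvvvnTnvvvn ⇒ nvvvnenvvvn   [T -> e]

T⇒nTn⇒nvTvn⇒nvvTvvn⇒nvvvTvvvn⇒nvvvnTnvvvn⇒nvvvnenvvvn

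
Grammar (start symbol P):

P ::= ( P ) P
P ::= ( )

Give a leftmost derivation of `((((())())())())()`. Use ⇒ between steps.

P ⇒ (P)P   [P ::= ( P ) P]
(P)P ⇒ ((P)P)P   [P ::= ( P ) P]
((P)P)P ⇒ (((P)P)P)P   [P ::= ( P ) P]
(((P)P)P)P ⇒ ((((P)P)P)P)P   [P ::= ( P ) P]
((((P)P)P)P)P ⇒ ((((())P)P)P)P   [P ::= ( )]
((((())P)P)P)P ⇒ ((((())())P)P)P   [P ::= ( )]
((((())())P)P)P ⇒ ((((())())())P)P   [P ::= ( )]
((((())())())P)P ⇒ ((((())())())())P   [P ::= ( )]
((((())())())())P ⇒ ((((())())())())()   [P ::= ( )]

P ⇒ (P)P ⇒ ((P)P)P ⇒ (((P)P)P)P ⇒ ((((P)P)P)P)P ⇒ ((((())P)P)P)P ⇒ ((((())())P)P)P ⇒ ((((())())())P)P ⇒ ((((())())())())P ⇒ ((((())())())())()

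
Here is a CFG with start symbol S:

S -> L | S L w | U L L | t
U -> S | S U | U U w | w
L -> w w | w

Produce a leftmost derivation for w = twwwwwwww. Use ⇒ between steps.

S ⇒ ULL ⇒ UUwLL ⇒ SUwLL ⇒ SLwUwLL ⇒ tLwUwLL ⇒ twwwUwLL ⇒ twwwwwLL ⇒ twwwwwwwL ⇒ twwwwwwww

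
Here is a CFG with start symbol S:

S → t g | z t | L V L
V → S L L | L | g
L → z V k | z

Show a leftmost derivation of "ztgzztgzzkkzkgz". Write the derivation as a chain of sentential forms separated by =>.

S=>LVL=>zVkVL=>zSLLkVL=>ztgLLkVL=>ztgzVkLkVL=>ztgzLkLkVL=>ztgzzVkkLkVL=>ztgzzSLLkkLkVL=>ztgzztgLLkkLkVL=>ztgzztgzLkkLkVL=>ztgzztgzzkkLkVL=>ztgzztgzzkkzkVL=>ztgzztgzzkkzkgL=>ztgzztgzzkkzkgz

S => LVL   [S → L V L]
LVL => zVkVL   [L → z V k]
zVkVL => zSLLkVL   [V → S L L]
zSLLkVL => ztgLLkVL   [S → t g]
ztgLLkVL => ztgzVkLkVL   [L → z V k]
ztgzVkLkVL => ztgzLkLkVL   [V → L]
ztgzLkLkVL => ztgzzVkkLkVL   [L → z V k]
ztgzzVkkLkVL => ztgzzSLLkkLkVL   [V → S L L]
ztgzzSLLkkLkVL => ztgzztgLLkkLkVL   [S → t g]
ztgzztgLLkkLkVL => ztgzztgzLkkLkVL   [L → z]
ztgzztgzLkkLkVL => ztgzztgzzkkLkVL   [L → z]
ztgzztgzzkkLkVL => ztgzztgzzkkzkVL   [L → z]
ztgzztgzzkkzkVL => ztgzztgzzkkzkgL   [V → g]
ztgzztgzzkkzkgL => ztgzztgzzkkzkgz   [L → z]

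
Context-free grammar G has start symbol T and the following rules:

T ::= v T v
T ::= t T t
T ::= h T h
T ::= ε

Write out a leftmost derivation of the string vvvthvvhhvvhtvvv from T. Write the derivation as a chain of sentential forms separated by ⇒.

T ⇒ vTv ⇒ vvTvv ⇒ vvvTvvv ⇒ vvvtTtvvv ⇒ vvvthThtvvv ⇒ vvvthvTvhtvvv ⇒ vvvthvvTvvhtvvv ⇒ vvvthvvhThvvhtvvv ⇒ vvvthvvhhvvhtvvv

T ⇒ vTv   [T ::= v T v]
vTv ⇒ vvTvv   [T ::= v T v]
vvTvv ⇒ vvvTvvv   [T ::= v T v]
vvvTvvv ⇒ vvvtTtvvv   [T ::= t T t]
vvvtTtvvv ⇒ vvvthThtvvv   [T ::= h T h]
vvvthThtvvv ⇒ vvvthvTvhtvvv   [T ::= v T v]
vvvthvTvhtvvv ⇒ vvvthvvTvvhtvvv   [T ::= v T v]
vvvthvvTvvhtvvv ⇒ vvvthvvhThvvhtvvv   [T ::= h T h]
vvvthvvhThvvhtvvv ⇒ vvvthvvhhvvhtvvv   [T ::= ε]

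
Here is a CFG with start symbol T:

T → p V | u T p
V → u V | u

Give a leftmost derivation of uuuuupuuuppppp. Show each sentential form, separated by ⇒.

T ⇒ uTp ⇒ uuTpp ⇒ uuuTppp ⇒ uuuuTpppp ⇒ uuuuuTppppp ⇒ uuuuupVppppp ⇒ uuuuupuVppppp ⇒ uuuuupuuVppppp ⇒ uuuuupuuuppppp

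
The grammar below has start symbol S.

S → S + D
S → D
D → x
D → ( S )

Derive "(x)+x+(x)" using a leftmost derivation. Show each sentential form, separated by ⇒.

S⇒S+D⇒S+D+D⇒D+D+D⇒(S)+D+D⇒(D)+D+D⇒(x)+D+D⇒(x)+x+D⇒(x)+x+(S)⇒(x)+x+(D)⇒(x)+x+(x)

S ⇒ S+D   [S → S + D]
S+D ⇒ S+D+D   [S → S + D]
S+D+D ⇒ D+D+D   [S → D]
D+D+D ⇒ (S)+D+D   [D → ( S )]
(S)+D+D ⇒ (D)+D+D   [S → D]
(D)+D+D ⇒ (x)+D+D   [D → x]
(x)+D+D ⇒ (x)+x+D   [D → x]
(x)+x+D ⇒ (x)+x+(S)   [D → ( S )]
(x)+x+(S) ⇒ (x)+x+(D)   [S → D]
(x)+x+(D) ⇒ (x)+x+(x)   [D → x]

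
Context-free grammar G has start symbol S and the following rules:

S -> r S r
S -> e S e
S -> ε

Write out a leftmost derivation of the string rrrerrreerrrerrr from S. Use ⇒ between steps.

S ⇒ rSr   [S -> r S r]
rSr ⇒ rrSrr   [S -> r S r]
rrSrr ⇒ rrrSrrr   [S -> r S r]
rrrSrrr ⇒ rrreSerrr   [S -> e S e]
rrreSerrr ⇒ rrrerSrerrr   [S -> r S r]
rrrerSrerrr ⇒ rrrerrSrrerrr   [S -> r S r]
rrrerrSrrerrr ⇒ rrrerrrSrrrerrr   [S -> r S r]
rrrerrrSrrrerrr ⇒ rrrerrreSerrrerrr   [S -> e S e]
rrrerrreSerrrerrr ⇒ rrrerrreerrrerrr   [S -> ε]

S ⇒ rSr ⇒ rrSrr ⇒ rrrSrrr ⇒ rrreSerrr ⇒ rrrerSrerrr ⇒ rrrerrSrrerrr ⇒ rrrerrrSrrrerrr ⇒ rrrerrreSerrrerrr ⇒ rrrerrreerrrerrr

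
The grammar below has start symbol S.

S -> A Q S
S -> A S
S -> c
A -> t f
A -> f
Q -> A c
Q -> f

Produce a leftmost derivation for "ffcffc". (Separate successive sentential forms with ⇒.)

S ⇒ AQS   [S -> A Q S]
AQS ⇒ fQS   [A -> f]
fQS ⇒ fAcS   [Q -> A c]
fAcS ⇒ ffcS   [A -> f]
ffcS ⇒ ffcAQS   [S -> A Q S]
ffcAQS ⇒ ffcfQS   [A -> f]
ffcfQS ⇒ ffcffS   [Q -> f]
ffcffS ⇒ ffcffc   [S -> c]

S⇒AQS⇒fQS⇒fAcS⇒ffcS⇒ffcAQS⇒ffcfQS⇒ffcffS⇒ffcffc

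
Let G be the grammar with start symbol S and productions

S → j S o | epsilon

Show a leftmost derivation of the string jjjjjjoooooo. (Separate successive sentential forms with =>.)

S => jSo => jjSoo => jjjSooo => jjjjSoooo => jjjjjSooooo => jjjjjjSoooooo => jjjjjjoooooo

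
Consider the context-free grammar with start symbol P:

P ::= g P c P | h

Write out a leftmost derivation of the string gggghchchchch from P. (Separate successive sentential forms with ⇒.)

P ⇒ gPcP ⇒ ggPcPcP ⇒ gggPcPcPcP ⇒ ggggPcPcPcPcP ⇒ gggghcPcPcPcP ⇒ gggghchcPcPcP ⇒ gggghchchcPcP ⇒ gggghchchchcP ⇒ gggghchchchch

P ⇒ gPcP   [P ::= g P c P]
gPcP ⇒ ggPcPcP   [P ::= g P c P]
ggPcPcP ⇒ gggPcPcPcP   [P ::= g P c P]
gggPcPcPcP ⇒ ggggPcPcPcPcP   [P ::= g P c P]
ggggPcPcPcPcP ⇒ gggghcPcPcPcP   [P ::= h]
gggghcPcPcPcP ⇒ gggghchcPcPcP   [P ::= h]
gggghchcPcPcP ⇒ gggghchchcPcP   [P ::= h]
gggghchchcPcP ⇒ gggghchchchcP   [P ::= h]
gggghchchchcP ⇒ gggghchchchch   [P ::= h]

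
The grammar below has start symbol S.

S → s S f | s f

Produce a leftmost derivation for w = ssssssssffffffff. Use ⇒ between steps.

S⇒sSf⇒ssSff⇒sssSfff⇒ssssSffff⇒sssssSfffff⇒ssssssSffffff⇒sssssssSfffffff⇒ssssssssffffffff

S ⇒ sSf   [S → s S f]
sSf ⇒ ssSff   [S → s S f]
ssSff ⇒ sssSfff   [S → s S f]
sssSfff ⇒ ssssSffff   [S → s S f]
ssssSffff ⇒ sssssSfffff   [S → s S f]
sssssSfffff ⇒ ssssssSffffff   [S → s S f]
ssssssSffffff ⇒ sssssssSfffffff   [S → s S f]
sssssssSfffffff ⇒ ssssssssffffffff   [S → s f]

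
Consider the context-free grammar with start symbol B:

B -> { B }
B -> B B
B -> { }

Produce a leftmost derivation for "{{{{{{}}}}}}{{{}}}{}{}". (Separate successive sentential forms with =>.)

B => BB => BBB => {B}BB => {{B}}BB => {{{B}}}BB => {{{{B}}}}BB => {{{{{B}}}}}BB => {{{{{{}}}}}}BB => {{{{{{}}}}}}BBB => {{{{{{}}}}}}{B}BB => {{{{{{}}}}}}{{B}}BB => {{{{{{}}}}}}{{{}}}BB => {{{{{{}}}}}}{{{}}}{}B => {{{{{{}}}}}}{{{}}}{}{}

B => BB   [B -> B B]
BB => BBB   [B -> B B]
BBB => {B}BB   [B -> { B }]
{B}BB => {{B}}BB   [B -> { B }]
{{B}}BB => {{{B}}}BB   [B -> { B }]
{{{B}}}BB => {{{{B}}}}BB   [B -> { B }]
{{{{B}}}}BB => {{{{{B}}}}}BB   [B -> { B }]
{{{{{B}}}}}BB => {{{{{{}}}}}}BB   [B -> { }]
{{{{{{}}}}}}BB => {{{{{{}}}}}}BBB   [B -> B B]
{{{{{{}}}}}}BBB => {{{{{{}}}}}}{B}BB   [B -> { B }]
{{{{{{}}}}}}{B}BB => {{{{{{}}}}}}{{B}}BB   [B -> { B }]
{{{{{{}}}}}}{{B}}BB => {{{{{{}}}}}}{{{}}}BB   [B -> { }]
{{{{{{}}}}}}{{{}}}BB => {{{{{{}}}}}}{{{}}}{}B   [B -> { }]
{{{{{{}}}}}}{{{}}}{}B => {{{{{{}}}}}}{{{}}}{}{}   [B -> { }]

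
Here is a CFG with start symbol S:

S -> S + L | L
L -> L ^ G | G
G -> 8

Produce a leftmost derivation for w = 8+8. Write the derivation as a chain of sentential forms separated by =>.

S => S+L => L+L => G+L => 8+L => 8+G => 8+8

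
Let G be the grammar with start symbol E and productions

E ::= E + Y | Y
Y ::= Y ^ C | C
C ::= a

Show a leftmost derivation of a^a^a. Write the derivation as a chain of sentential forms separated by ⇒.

E ⇒ Y ⇒ Y^C ⇒ Y^C^C ⇒ C^C^C ⇒ a^C^C ⇒ a^a^C ⇒ a^a^a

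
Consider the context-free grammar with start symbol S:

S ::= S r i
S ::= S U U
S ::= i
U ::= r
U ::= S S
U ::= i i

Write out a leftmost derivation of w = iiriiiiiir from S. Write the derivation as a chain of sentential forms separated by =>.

S => SUU   [S ::= S U U]
SUU => iUU   [S ::= i]
iUU => iSSU   [U ::= S S]
iSSU => iSriSU   [S ::= S r i]
iSriSU => iiriSU   [S ::= i]
iiriSU => iiriSUUU   [S ::= S U U]
iiriSUUU => iiriiUUU   [S ::= i]
iiriiUUU => iiriiiiUU   [U ::= i i]
iiriiiiUU => iiriiiiiiU   [U ::= i i]
iiriiiiiiU => iiriiiiiir   [U ::= r]

S => SUU => iUU => iSSU => iSriSU => iiriSU => iiriSUUU => iiriiUUU => iiriiiiUU => iiriiiiiiU => iiriiiiiir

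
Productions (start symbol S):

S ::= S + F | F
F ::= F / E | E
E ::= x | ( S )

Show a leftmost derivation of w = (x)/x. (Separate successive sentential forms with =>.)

S => F => F/E => E/E => (S)/E => (F)/E => (E)/E => (x)/E => (x)/x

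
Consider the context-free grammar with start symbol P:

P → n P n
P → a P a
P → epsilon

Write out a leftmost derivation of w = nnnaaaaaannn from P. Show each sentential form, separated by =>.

P => nPn => nnPnn => nnnPnnn => nnnaPannn => nnnaaPaannn => nnnaaaPaaannn => nnnaaaaaannn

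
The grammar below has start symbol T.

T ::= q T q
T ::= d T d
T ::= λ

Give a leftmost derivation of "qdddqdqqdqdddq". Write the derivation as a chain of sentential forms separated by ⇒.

T ⇒ qTq ⇒ qdTdq ⇒ qddTddq ⇒ qdddTdddq ⇒ qdddqTqdddq ⇒ qdddqdTdqdddq ⇒ qdddqdqTqdqdddq ⇒ qdddqdqqdqdddq

T ⇒ qTq   [T ::= q T q]
qTq ⇒ qdTdq   [T ::= d T d]
qdTdq ⇒ qddTddq   [T ::= d T d]
qddTddq ⇒ qdddTdddq   [T ::= d T d]
qdddTdddq ⇒ qdddqTqdddq   [T ::= q T q]
qdddqTqdddq ⇒ qdddqdTdqdddq   [T ::= d T d]
qdddqdTdqdddq ⇒ qdddqdqTqdqdddq   [T ::= q T q]
qdddqdqTqdqdddq ⇒ qdddqdqqdqdddq   [T ::= λ]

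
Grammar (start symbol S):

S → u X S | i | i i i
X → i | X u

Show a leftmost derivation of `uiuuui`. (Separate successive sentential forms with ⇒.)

S ⇒ uXS ⇒ uXuS ⇒ uXuuS ⇒ uXuuuS ⇒ uiuuuS ⇒ uiuuui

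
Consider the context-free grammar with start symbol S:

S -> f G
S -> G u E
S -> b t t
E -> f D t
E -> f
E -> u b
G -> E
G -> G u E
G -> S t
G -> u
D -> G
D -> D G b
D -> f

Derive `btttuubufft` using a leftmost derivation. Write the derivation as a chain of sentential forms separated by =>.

S => GuE => GuEuE => StuEuE => btttuEuE => btttuubuE => btttuubufDt => btttuubufft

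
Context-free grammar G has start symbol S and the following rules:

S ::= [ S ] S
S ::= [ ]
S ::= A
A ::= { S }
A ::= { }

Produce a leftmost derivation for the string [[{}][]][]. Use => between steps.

S => [S]S   [S ::= [ S ] S]
[S]S => [[S]S]S   [S ::= [ S ] S]
[[S]S]S => [[A]S]S   [S ::= A]
[[A]S]S => [[{}]S]S   [A ::= { }]
[[{}]S]S => [[{}][]]S   [S ::= [ ]]
[[{}][]]S => [[{}][]][]   [S ::= [ ]]

S => [S]S => [[S]S]S => [[A]S]S => [[{}]S]S => [[{}][]]S => [[{}][]][]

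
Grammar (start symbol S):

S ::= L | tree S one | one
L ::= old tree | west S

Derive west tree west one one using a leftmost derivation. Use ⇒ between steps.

S ⇒ L ⇒ west S ⇒ west tree S one ⇒ west tree L one ⇒ west tree west S one ⇒ west tree west one one

S ⇒ L   [S ::= L]
L ⇒ west S   [L ::= west S]
west S ⇒ west tree S one   [S ::= tree S one]
west tree S one ⇒ west tree L one   [S ::= L]
west tree L one ⇒ west tree west S one   [L ::= west S]
west tree west S one ⇒ west tree west one one   [S ::= one]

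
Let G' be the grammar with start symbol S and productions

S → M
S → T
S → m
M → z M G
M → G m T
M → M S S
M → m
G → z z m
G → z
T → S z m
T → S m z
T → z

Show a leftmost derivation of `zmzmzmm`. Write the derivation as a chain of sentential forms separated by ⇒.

S ⇒ M ⇒ MSS ⇒ GmTSS ⇒ zmTSS ⇒ zmzSS ⇒ zmzTS ⇒ zmzSzmS ⇒ zmzmzmS ⇒ zmzmzmm

S ⇒ M   [S → M]
M ⇒ MSS   [M → M S S]
MSS ⇒ GmTSS   [M → G m T]
GmTSS ⇒ zmTSS   [G → z]
zmTSS ⇒ zmzSS   [T → z]
zmzSS ⇒ zmzTS   [S → T]
zmzTS ⇒ zmzSzmS   [T → S z m]
zmzSzmS ⇒ zmzmzmS   [S → m]
zmzmzmS ⇒ zmzmzmm   [S → m]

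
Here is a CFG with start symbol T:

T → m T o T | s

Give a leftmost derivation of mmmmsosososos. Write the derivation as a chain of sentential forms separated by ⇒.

T ⇒ mToT ⇒ mmToToT ⇒ mmmToToToT ⇒ mmmmToToToToT ⇒ mmmmsoToToToT ⇒ mmmmsosoToToT ⇒ mmmmsososoToT ⇒ mmmmsosososoT ⇒ mmmmsosososos

T ⇒ mToT   [T → m T o T]
mToT ⇒ mmToToT   [T → m T o T]
mmToToT ⇒ mmmToToToT   [T → m T o T]
mmmToToToT ⇒ mmmmToToToToT   [T → m T o T]
mmmmToToToToT ⇒ mmmmsoToToToT   [T → s]
mmmmsoToToToT ⇒ mmmmsosoToToT   [T → s]
mmmmsosoToToT ⇒ mmmmsososoToT   [T → s]
mmmmsososoToT ⇒ mmmmsosososoT   [T → s]
mmmmsosososoT ⇒ mmmmsosososos   [T → s]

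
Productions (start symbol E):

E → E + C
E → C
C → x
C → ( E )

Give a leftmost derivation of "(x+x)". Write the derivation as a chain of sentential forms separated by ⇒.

E⇒C⇒(E)⇒(E+C)⇒(C+C)⇒(x+C)⇒(x+x)

E ⇒ C   [E → C]
C ⇒ (E)   [C → ( E )]
(E) ⇒ (E+C)   [E → E + C]
(E+C) ⇒ (C+C)   [E → C]
(C+C) ⇒ (x+C)   [C → x]
(x+C) ⇒ (x+x)   [C → x]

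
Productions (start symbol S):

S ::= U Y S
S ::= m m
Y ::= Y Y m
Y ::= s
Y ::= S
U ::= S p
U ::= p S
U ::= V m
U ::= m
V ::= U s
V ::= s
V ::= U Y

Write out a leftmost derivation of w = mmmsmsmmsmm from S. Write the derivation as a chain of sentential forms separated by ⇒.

S ⇒ UYS   [S ::= U Y S]
UYS ⇒ VmYS   [U ::= V m]
VmYS ⇒ UYmYS   [V ::= U Y]
UYmYS ⇒ mYmYS   [U ::= m]
mYmYS ⇒ mYYmmYS   [Y ::= Y Y m]
mYYmmYS ⇒ mYYmYmmYS   [Y ::= Y Y m]
mYYmYmmYS ⇒ mSYmYmmYS   [Y ::= S]
mSYmYmmYS ⇒ mmmYmYmmYS   [S ::= m m]
mmmYmYmmYS ⇒ mmmsmYmmYS   [Y ::= s]
mmmsmYmmYS ⇒ mmmsmsmmYS   [Y ::= s]
mmmsmsmmYS ⇒ mmmsmsmmsS   [Y ::= s]
mmmsmsmmsS ⇒ mmmsmsmmsmm   [S ::= m m]

S⇒UYS⇒VmYS⇒UYmYS⇒mYmYS⇒mYYmmYS⇒mYYmYmmYS⇒mSYmYmmYS⇒mmmYmYmmYS⇒mmmsmYmmYS⇒mmmsmsmmYS⇒mmmsmsmmsS⇒mmmsmsmmsmm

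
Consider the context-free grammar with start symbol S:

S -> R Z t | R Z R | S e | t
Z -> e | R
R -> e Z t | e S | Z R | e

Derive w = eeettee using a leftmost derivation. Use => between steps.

S => RZR => ZRZR => eRZR => eeZtZR => eeRtZR => eeeStZR => eeettZR => eeettRR => eeetteR => eeettee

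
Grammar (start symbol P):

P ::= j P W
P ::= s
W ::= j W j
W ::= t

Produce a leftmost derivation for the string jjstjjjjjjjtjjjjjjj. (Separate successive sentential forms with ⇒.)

P ⇒ jPW   [P ::= j P W]
jPW ⇒ jjPWW   [P ::= j P W]
jjPWW ⇒ jjsWW   [P ::= s]
jjsWW ⇒ jjstW   [W ::= t]
jjstW ⇒ jjstjWj   [W ::= j W j]
jjstjWj ⇒ jjstjjWjj   [W ::= j W j]
jjstjjWjj ⇒ jjstjjjWjjj   [W ::= j W j]
jjstjjjWjjj ⇒ jjstjjjjWjjjj   [W ::= j W j]
jjstjjjjWjjjj ⇒ jjstjjjjjWjjjjj   [W ::= j W j]
jjstjjjjjWjjjjj ⇒ jjstjjjjjjWjjjjjj   [W ::= j W j]
jjstjjjjjjWjjjjjj ⇒ jjstjjjjjjjWjjjjjjj   [W ::= j W j]
jjstjjjjjjjWjjjjjjj ⇒ jjstjjjjjjjtjjjjjjj   [W ::= t]

P ⇒ jPW ⇒ jjPWW ⇒ jjsWW ⇒ jjstW ⇒ jjstjWj ⇒ jjstjjWjj ⇒ jjstjjjWjjj ⇒ jjstjjjjWjjjj ⇒ jjstjjjjjWjjjjj ⇒ jjstjjjjjjWjjjjjj ⇒ jjstjjjjjjjWjjjjjjj ⇒ jjstjjjjjjjtjjjjjjj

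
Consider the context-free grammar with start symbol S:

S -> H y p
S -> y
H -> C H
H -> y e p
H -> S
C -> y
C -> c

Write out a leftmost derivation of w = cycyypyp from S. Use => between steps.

S => Hyp   [S -> H y p]
Hyp => CHyp   [H -> C H]
CHyp => cHyp   [C -> c]
cHyp => cCHyp   [H -> C H]
cCHyp => cyHyp   [C -> y]
cyHyp => cyCHyp   [H -> C H]
cyCHyp => cycHyp   [C -> c]
cycHyp => cycSyp   [H -> S]
cycSyp => cycHypyp   [S -> H y p]
cycHypyp => cycSypyp   [H -> S]
cycSypyp => cycyypyp   [S -> y]

S => Hyp => CHyp => cHyp => cCHyp => cyHyp => cyCHyp => cycHyp => cycSyp => cycHypyp => cycSypyp => cycyypyp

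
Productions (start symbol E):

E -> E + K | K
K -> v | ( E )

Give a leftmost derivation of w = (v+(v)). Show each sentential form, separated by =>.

E => K   [E -> K]
K => (E)   [K -> ( E )]
(E) => (E+K)   [E -> E + K]
(E+K) => (K+K)   [E -> K]
(K+K) => (v+K)   [K -> v]
(v+K) => (v+(E))   [K -> ( E )]
(v+(E)) => (v+(K))   [E -> K]
(v+(K)) => (v+(v))   [K -> v]

E=>K=>(E)=>(E+K)=>(K+K)=>(v+K)=>(v+(E))=>(v+(K))=>(v+(v))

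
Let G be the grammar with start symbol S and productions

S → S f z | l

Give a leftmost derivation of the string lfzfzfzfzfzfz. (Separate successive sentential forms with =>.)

S => Sfz   [S → S f z]
Sfz => Sfzfz   [S → S f z]
Sfzfz => Sfzfzfz   [S → S f z]
Sfzfzfz => Sfzfzfzfz   [S → S f z]
Sfzfzfzfz => Sfzfzfzfzfz   [S → S f z]
Sfzfzfzfzfz => Sfzfzfzfzfzfz   [S → S f z]
Sfzfzfzfzfzfz => lfzfzfzfzfzfz   [S → l]

S => Sfz => Sfzfz => Sfzfzfz => Sfzfzfzfz => Sfzfzfzfzfz => Sfzfzfzfzfzfz => lfzfzfzfzfzfz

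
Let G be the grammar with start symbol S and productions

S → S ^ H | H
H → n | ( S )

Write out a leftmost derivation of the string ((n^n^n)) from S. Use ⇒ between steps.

S ⇒ H ⇒ (S) ⇒ (H) ⇒ ((S)) ⇒ ((S^H)) ⇒ ((S^H^H)) ⇒ ((H^H^H)) ⇒ ((n^H^H)) ⇒ ((n^n^H)) ⇒ ((n^n^n))

S ⇒ H   [S → H]
H ⇒ (S)   [H → ( S )]
(S) ⇒ (H)   [S → H]
(H) ⇒ ((S))   [H → ( S )]
((S)) ⇒ ((S^H))   [S → S ^ H]
((S^H)) ⇒ ((S^H^H))   [S → S ^ H]
((S^H^H)) ⇒ ((H^H^H))   [S → H]
((H^H^H)) ⇒ ((n^H^H))   [H → n]
((n^H^H)) ⇒ ((n^n^H))   [H → n]
((n^n^H)) ⇒ ((n^n^n))   [H → n]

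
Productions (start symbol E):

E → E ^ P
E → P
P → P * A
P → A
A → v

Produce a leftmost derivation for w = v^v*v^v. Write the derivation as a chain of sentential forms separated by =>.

E => E^P => E^P^P => P^P^P => A^P^P => v^P^P => v^P*A^P => v^A*A^P => v^v*A^P => v^v*v^P => v^v*v^A => v^v*v^v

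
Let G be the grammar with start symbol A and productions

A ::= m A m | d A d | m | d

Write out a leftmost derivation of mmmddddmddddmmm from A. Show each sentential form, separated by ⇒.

A ⇒ mAm ⇒ mmAmm ⇒ mmmAmmm ⇒ mmmdAdmmm ⇒ mmmddAddmmm ⇒ mmmdddAdddmmm ⇒ mmmddddAddddmmm ⇒ mmmddddmddddmmm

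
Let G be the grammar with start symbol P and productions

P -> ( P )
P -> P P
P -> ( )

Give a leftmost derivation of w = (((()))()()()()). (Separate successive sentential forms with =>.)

P => (P)   [P -> ( P )]
(P) => (PP)   [P -> P P]
(PP) => (PPP)   [P -> P P]
(PPP) => (PPPP)   [P -> P P]
(PPPP) => (PPPPP)   [P -> P P]
(PPPPP) => ((P)PPPP)   [P -> ( P )]
((P)PPPP) => (((P))PPPP)   [P -> ( P )]
(((P))PPPP) => (((()))PPPP)   [P -> ( )]
(((()))PPPP) => (((()))()PPP)   [P -> ( )]
(((()))()PPP) => (((()))()()PP)   [P -> ( )]
(((()))()()PP) => (((()))()()()P)   [P -> ( )]
(((()))()()()P) => (((()))()()()())   [P -> ( )]

P=>(P)=>(PP)=>(PPP)=>(PPPP)=>(PPPPP)=>((P)PPPP)=>(((P))PPPP)=>(((()))PPPP)=>(((()))()PPP)=>(((()))()()PP)=>(((()))()()()P)=>(((()))()()()())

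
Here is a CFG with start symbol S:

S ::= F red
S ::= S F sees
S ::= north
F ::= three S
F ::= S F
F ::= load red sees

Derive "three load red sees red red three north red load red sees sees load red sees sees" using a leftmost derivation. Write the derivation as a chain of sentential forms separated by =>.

S => S F sees   [S ::= S F sees]
S F sees => S F sees F sees   [S ::= S F sees]
S F sees F sees => F red F sees F sees   [S ::= F red]
F red F sees F sees => S F red F sees F sees   [F ::= S F]
S F red F sees F sees => F red F red F sees F sees   [S ::= F red]
F red F red F sees F sees => three S red F red F sees F sees   [F ::= three S]
three S red F red F sees F sees => three F red red F red F sees F sees   [S ::= F red]
three F red red F red F sees F sees => three load red sees red red F red F sees F sees   [F ::= load red sees]
three load red sees red red F red F sees F sees => three load red sees red red three S red F sees F sees   [F ::= three S]
three load red sees red red three S red F sees F sees => three load red sees red red three north red F sees F sees   [S ::= north]
three load red sees red red three north red F sees F sees => three load red sees red red three north red load red sees sees F sees   [F ::= load red sees]
three load red sees red red three north red load red sees sees F sees => three load red sees red red three north red load red sees sees load red sees sees   [F ::= load red sees]

S => S F sees => S F sees F sees => F red F sees F sees => S F red F sees F sees => F red F red F sees F sees => three S red F red F sees F sees => three F red red F red F sees F sees => three load red sees red red F red F sees F sees => three load red sees red red three S red F sees F sees => three load red sees red red three north red F sees F sees => three load red sees red red three north red load red sees sees F sees => three load red sees red red three north red load red sees sees load red sees sees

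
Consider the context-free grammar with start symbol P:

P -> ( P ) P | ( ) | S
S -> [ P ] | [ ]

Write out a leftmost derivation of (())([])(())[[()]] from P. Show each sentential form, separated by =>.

P => (P)P => (())P => (())(P)P => (())(S)P => (())([])P => (())([])(P)P => (())([])(())P => (())([])(())S => (())([])(())[P] => (())([])(())[S] => (())([])(())[[P]] => (())([])(())[[()]]

P => (P)P   [P -> ( P ) P]
(P)P => (())P   [P -> ( )]
(())P => (())(P)P   [P -> ( P ) P]
(())(P)P => (())(S)P   [P -> S]
(())(S)P => (())([])P   [S -> [ ]]
(())([])P => (())([])(P)P   [P -> ( P ) P]
(())([])(P)P => (())([])(())P   [P -> ( )]
(())([])(())P => (())([])(())S   [P -> S]
(())([])(())S => (())([])(())[P]   [S -> [ P ]]
(())([])(())[P] => (())([])(())[S]   [P -> S]
(())([])(())[S] => (())([])(())[[P]]   [S -> [ P ]]
(())([])(())[[P]] => (())([])(())[[()]]   [P -> ( )]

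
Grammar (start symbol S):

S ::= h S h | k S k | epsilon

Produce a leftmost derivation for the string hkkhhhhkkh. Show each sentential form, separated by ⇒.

S⇒hSh⇒hkSkh⇒hkkSkkh⇒hkkhShkkh⇒hkkhhShhkkh⇒hkkhhhhkkh

S ⇒ hSh   [S ::= h S h]
hSh ⇒ hkSkh   [S ::= k S k]
hkSkh ⇒ hkkSkkh   [S ::= k S k]
hkkSkkh ⇒ hkkhShkkh   [S ::= h S h]
hkkhShkkh ⇒ hkkhhShhkkh   [S ::= h S h]
hkkhhShhkkh ⇒ hkkhhhhkkh   [S ::= epsilon]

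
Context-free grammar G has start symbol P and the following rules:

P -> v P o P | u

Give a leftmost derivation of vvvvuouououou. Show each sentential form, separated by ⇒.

P⇒vPoP⇒vvPoPoP⇒vvvPoPoPoP⇒vvvvPoPoPoPoP⇒vvvvuoPoPoPoP⇒vvvvuouoPoPoP⇒vvvvuououoPoP⇒vvvvuouououoP⇒vvvvuouououou

P ⇒ vPoP   [P -> v P o P]
vPoP ⇒ vvPoPoP   [P -> v P o P]
vvPoPoP ⇒ vvvPoPoPoP   [P -> v P o P]
vvvPoPoPoP ⇒ vvvvPoPoPoPoP   [P -> v P o P]
vvvvPoPoPoPoP ⇒ vvvvuoPoPoPoP   [P -> u]
vvvvuoPoPoPoP ⇒ vvvvuouoPoPoP   [P -> u]
vvvvuouoPoPoP ⇒ vvvvuououoPoP   [P -> u]
vvvvuououoPoP ⇒ vvvvuouououoP   [P -> u]
vvvvuouououoP ⇒ vvvvuouououou   [P -> u]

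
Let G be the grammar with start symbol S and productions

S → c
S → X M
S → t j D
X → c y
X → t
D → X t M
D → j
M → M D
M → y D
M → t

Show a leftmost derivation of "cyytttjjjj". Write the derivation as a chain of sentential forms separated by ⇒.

S⇒XM⇒cyM⇒cyyD⇒cyyXtM⇒cyyttM⇒cyyttMD⇒cyyttMDD⇒cyyttMDDD⇒cyyttMDDDD⇒cyytttDDDD⇒cyytttjDDD⇒cyytttjjDD⇒cyytttjjjD⇒cyytttjjjj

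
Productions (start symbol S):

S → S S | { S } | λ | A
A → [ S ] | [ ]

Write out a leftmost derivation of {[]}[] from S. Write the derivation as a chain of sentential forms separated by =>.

S => SS => SSS => {S}SS => {A}SS => {[]}SS => {[]}S => {[]}A => {[]}[]

S => SS   [S → S S]
SS => SSS   [S → S S]
SSS => {S}SS   [S → { S }]
{S}SS => {A}SS   [S → A]
{A}SS => {[]}SS   [A → [ ]]
{[]}SS => {[]}S   [S → λ]
{[]}S => {[]}A   [S → A]
{[]}A => {[]}[]   [A → [ ]]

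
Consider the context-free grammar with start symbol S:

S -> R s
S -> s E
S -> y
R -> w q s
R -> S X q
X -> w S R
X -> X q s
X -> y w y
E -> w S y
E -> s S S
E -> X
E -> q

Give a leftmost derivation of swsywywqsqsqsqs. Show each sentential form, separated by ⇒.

S⇒sE⇒sX⇒sXqs⇒sXqsqs⇒sXqsqsqs⇒swSRqsqsqs⇒swsERqsqsqs⇒swsXRqsqsqs⇒swsywyRqsqsqs⇒swsywywqsqsqsqs

S ⇒ sE   [S -> s E]
sE ⇒ sX   [E -> X]
sX ⇒ sXqs   [X -> X q s]
sXqs ⇒ sXqsqs   [X -> X q s]
sXqsqs ⇒ sXqsqsqs   [X -> X q s]
sXqsqsqs ⇒ swSRqsqsqs   [X -> w S R]
swSRqsqsqs ⇒ swsERqsqsqs   [S -> s E]
swsERqsqsqs ⇒ swsXRqsqsqs   [E -> X]
swsXRqsqsqs ⇒ swsywyRqsqsqs   [X -> y w y]
swsywyRqsqsqs ⇒ swsywywqsqsqsqs   [R -> w q s]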